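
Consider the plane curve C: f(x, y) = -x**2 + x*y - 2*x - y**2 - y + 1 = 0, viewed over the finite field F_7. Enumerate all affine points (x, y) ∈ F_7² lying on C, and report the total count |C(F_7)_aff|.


Affine F_7-points: {(2, 0), (2, 1), (3, 0), (3, 2), (4, 1), (4, 2)}; count = 6.

For each of the 49 pairs (x, y) ∈ F_7², evaluate f(x, y) mod 7. Record the zeros.
  x = 0: [0↦1, 1↦6, 2↦2, 3↦3, 4↦2, 5↦6, 6↦1]  zeros at y ∈ ∅
  x = 1: [0↦5, 1↦4, 2↦1, 3↦3, 4↦3, 5↦1, 6↦4]  zeros at y ∈ ∅
  x = 2: [0↦0, 1↦0, 2↦5, 3↦1, 4↦2, 5↦1, 6↦5]  zeros at y ∈ {0, 1}
  x = 3: [0↦0, 1↦1, 2↦0, 3↦4, 4↦6, 5↦6, 6↦4]  zeros at y ∈ {0, 2}
  x = 4: [0↦5, 1↦0, 2↦0, 3↦5, 4↦1, 5↦2, 6↦1]  zeros at y ∈ {1, 2}
  x = 5: [0↦1, 1↦4, 2↦5, 3↦4, 4↦1, 5↦3, 6↦3]  zeros at y ∈ ∅
  x = 6: [0↦2, 1↦6, 2↦1, 3↦1, 4↦6, 5↦2, 6↦3]  zeros at y ∈ ∅
Collecting zeros: affine points = {(2, 0), (2, 1), (3, 0), (3, 2), (4, 1), (4, 2)}.
Total count |C(F_7)_aff| = 6.


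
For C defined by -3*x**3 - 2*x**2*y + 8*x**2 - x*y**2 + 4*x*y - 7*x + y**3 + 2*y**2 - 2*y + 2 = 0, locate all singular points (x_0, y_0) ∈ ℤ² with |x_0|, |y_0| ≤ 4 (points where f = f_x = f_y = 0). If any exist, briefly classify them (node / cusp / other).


Singular points: {(1, 0)}; classification: node.

Compute partial derivatives:
  f_x = -9*x**2 - 4*x*y + 16*x - y**2 + 4*y - 7.
  f_y = -2*x**2 - 2*x*y + 4*x + 3*y**2 + 4*y - 2.
Scan x_0 ∈ {−4, ..., 4}. For each x_0, f_y(x_0, y) is a polynomial in y; find its integer roots y ∈ {−4, ..., 4}, then test f_x and f at those candidates.
  x = -4: f_y(-4, y) = 3*y**2 + 12*y - 50; no integer root y with |y| ≤ 4.
  x = -3: f_y(-3, y) = 3*y**2 + 10*y - 32; vanishes at y ∈ {2}. (-3, 2): f_x = -108 ≠ 0.
  x = -2: f_y(-2, y) = 3*y**2 + 8*y - 18; no integer root y with |y| ≤ 4.
  x = -1: f_y(-1, y) = 3*y**2 + 6*y - 8; no integer root y with |y| ≤ 4.
  x = 0: f_y(0, y) = 3*y**2 + 4*y - 2; no integer root y with |y| ≤ 4.
  x = 1: f_y(1, y) = 3*y**2 + 2*y; vanishes at y ∈ {0}. (1, 0): f_x = 0, f = 0 — SINGULAR.
  x = 2: f_y(2, y) = 3*y**2 - 2; no integer root y with |y| ≤ 4.
  x = 3: f_y(3, y) = 3*y**2 - 2*y - 8; vanishes at y ∈ {2}. (3, 2): f_x = -60 ≠ 0.
  x = 4: f_y(4, y) = 3*y**2 - 4*y - 18; no integer root y with |y| ≤ 4.
Only singular point on the grid: (1, 0).
Classify: substitute x = 1 + u, y = 0 + v and expand: f = -3*u**3 - 2*u**2*v - u**2 - u*v**2 + v**3 + v**2.
No constant or linear terms (consistent with a singular point). Quadratic part: -u**2 + v**2. Cubic part: -3*u**3 - 2*u**2*v - u*v**2 + v**3.
The quadratic part v**2 - u**2 = (v − u)(v + u) splits into two distinct linear factors, so there are two distinct tangent lines y − 0 = ±(x − 1) — this is a node (ordinary double point).
Classification: node.


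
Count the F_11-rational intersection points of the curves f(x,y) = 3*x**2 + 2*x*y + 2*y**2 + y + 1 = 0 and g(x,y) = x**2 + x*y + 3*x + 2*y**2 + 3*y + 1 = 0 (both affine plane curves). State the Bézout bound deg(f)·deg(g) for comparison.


Common zeros: ∅; count = 0; Bézout bound = 4.

deg(f) = 2, deg(g) = 2, so Bézout bound = 4.
Scan x ∈ F_11. For each x, list the y ∈ F_11 with f(x, y) ≡ 0 and those with g(x, y) ≡ 0 (mod 11); the common zeros in that column are the intersection.
  x = 0: f ≡ 0 at y ∈ {2, 3}; g ≡ 0 at y ∈ {5, 10}; common: ∅.
  x = 1: f ≡ 0 at y ∈ ∅; g ≡ 0 at y ∈ {1, 8}; common: ∅.
  x = 2: f ≡ 0 at y ∈ {5, 9}; g ≡ 0 at y ∈ {0, 3}; common: ∅.
  x = 3: f ≡ 0 at y ∈ {4, 9}; g ≡ 0 at y ∈ {3, 5}; common: ∅.
  x = 4: f ≡ 0 at y ∈ ∅; g ≡ 0 at y ∈ {6, 7}; common: ∅.
  x = 5: f ≡ 0 at y ∈ ∅; g ≡ 0 at y ∈ {9}; common: ∅.
  x = 6: f ≡ 0 at y ∈ {2, 8}; g ≡ 0 at y ∈ {0, 1}; common: ∅.
  x = 7: f ≡ 0 at y ∈ {1, 8}; g ≡ 0 at y ∈ {2, 4}; common: ∅.
  x = 8: f ≡ 0 at y ∈ ∅; g ≡ 0 at y ∈ {4, 7}; common: ∅.
  x = 9: f ≡ 0 at y ∈ {3, 4}; g ≡ 0 at y ∈ {6, 10}; common: ∅.
  x = 10: f ≡ 0 at y ∈ ∅; g ≡ 0 at y ∈ {2, 8}; common: ∅.
Collecting: common zeros = ∅, so the count is 0.
Comparison with the Bézout bound: 0 ≤ 4 = deg(f)·deg(g), as expected for curves with no common component (the affine F_11-count falls short of the bound because intersections may lie at infinity, over extension fields, or carry multiplicity).


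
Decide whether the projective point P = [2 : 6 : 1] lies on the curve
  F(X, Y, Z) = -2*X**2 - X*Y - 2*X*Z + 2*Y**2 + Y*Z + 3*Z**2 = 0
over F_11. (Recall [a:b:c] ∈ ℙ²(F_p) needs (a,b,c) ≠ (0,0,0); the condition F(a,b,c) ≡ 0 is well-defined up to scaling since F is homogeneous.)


F(2,6,1) ≡ 2 (mod 11); P is NOT on the curve.

Evaluate F(2, 6, 1) term-by-term (mod 11).
  -2*X**2 ↦ -2·4·1·1 = -8
  -X*Y ↦ -1·2·6·1 = -12
  -2*X*Z ↦ -2·2·1·1 = -4
  2*Y**2 ↦ 2·1·36·1 = 72
  Y*Z ↦ 1·1·6·1 = 6
  3*Z**2 ↦ 3·1·1·1 = 3
Sum: F(2, 6, 1) = (-8) + (-12) + (-4) + (72) + (6) + (3) = 57.
Reducing mod 11: 57 ≡ 2 (mod 11).
Since F(a, b, c) ≡ 2 ≠ 0 (mod 11), P does NOT lie on the curve.


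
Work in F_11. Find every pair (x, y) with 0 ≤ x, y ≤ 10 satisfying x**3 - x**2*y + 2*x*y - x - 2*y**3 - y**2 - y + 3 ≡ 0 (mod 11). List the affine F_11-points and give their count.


Affine F_11-points: {(1, 1), (2, 10), (6, 2), (6, 5), (6, 9), (8, 3)}; count = 6.

For each of the 121 pairs (x, y) ∈ F_11², evaluate f(x, y) mod 11. Record the zeros.
  x = 0: [0↦3, 1↦10, 2↦3, 3↦3, 4↦9, 5↦9, 6↦2, 7↦9, 8↦7, 9↦6, 10↦5]  zeros at y ∈ ∅
  x = 1: [0↦3, 1↦0, 2↦5, 3↦6, 4↦2, 5↦3, 6↦8, 7↦5, 8↦4, 9↦4, 10↦4]  zeros at y ∈ {1}
  x = 2: [0↦9, 1↦5, 2↦9, 3↦9, 4↦4, 5↦4, 6↦8, 7↦4, 8↦2, 9↦1, 10↦0]  zeros at y ∈ {10}
  x = 3: [0↦5, 1↦9, 2↦10, 3↦7, 4↦10, 5↦7, 6↦8, 7↦1, 8↦7, 9↦3, 10↦10]  zeros at y ∈ ∅
  x = 4: [0↦8, 1↦7, 2↦3, 3↦6, 4↦4, 5↦7, 6↦3, 7↦2, 8↦3, 9↦5, 10↦7]  zeros at y ∈ ∅
  x = 5: [0↦2, 1↦5, 2↦5, 3↦1, 4↦3, 5↦10, 6↦10, 7↦2, 8↦7, 9↦2, 10↦8]  zeros at y ∈ ∅
  x = 6: [0↦4, 1↦9, 2↦0, 3↦9, 4↦2, 5↦0, 6↦2, 7↦7, 8↦3, 9↦0, 10↦8]  zeros at y ∈ {2, 5, 9}
  x = 7: [0↦9, 1↦3, 2↦5, 3↦3, 4↦7, 5↦5, 6↦7, 7↦1, 8↦8, 9↦5, 10↦2]  zeros at y ∈ ∅
  x = 8: [0↦1, 1↦4, 2↦4, 3↦0, 4↦2, 5↦9, 6↦9, 7↦1, 8↦6, 9↦1, 10↦7]  zeros at y ∈ {3}
  x = 9: [0↦8, 1↦7, 2↦3, 3↦6, 4↦4, 5↦7, 6↦3, 7↦2, 8↦3, 9↦5, 10↦7]  zeros at y ∈ ∅
  x = 10: [0↦3, 1↦7, 2↦8, 3↦5, 4↦8, 5↦5, 6↦6, 7↦10, 8↦5, 9↦1, 10↦8]  zeros at y ∈ ∅
Collecting zeros: affine points = {(1, 1), (2, 10), (6, 2), (6, 5), (6, 9), (8, 3)}.
Total count |C(F_11)_aff| = 6.


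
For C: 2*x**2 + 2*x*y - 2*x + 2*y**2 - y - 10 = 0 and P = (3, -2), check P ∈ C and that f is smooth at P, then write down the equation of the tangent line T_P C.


Tangent line at P: 6*x - 3*y - 24 = 0.

Step 1: f(3, -2) = 0, so P lies on C.
Step 2: partial derivatives
  f_x(x, y) = 4*x + 2*y - 2, f_y(x, y) = 2*x + 4*y - 1.
  f_x(P) = 6, f_y(P) = -3 (gradient nonzero, so P is smooth).
Step 3: tangent line at P: 6·(x − 3) + -3·(y − -2) = 0.
Expanding: 6*x - 3*y - 24 = 0.


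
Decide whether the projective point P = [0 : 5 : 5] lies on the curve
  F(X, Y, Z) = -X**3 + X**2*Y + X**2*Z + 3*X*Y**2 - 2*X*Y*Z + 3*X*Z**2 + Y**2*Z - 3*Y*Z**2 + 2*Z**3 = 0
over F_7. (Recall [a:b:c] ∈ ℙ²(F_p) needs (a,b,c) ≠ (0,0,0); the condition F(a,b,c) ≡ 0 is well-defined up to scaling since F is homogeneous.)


F(0,5,5) ≡ 0 (mod 7); P is on the curve.

Evaluate F(0, 5, 5) term-by-term (mod 7).
  -X**3 ↦ -1·0·1·1 = 0
  X**2*Y ↦ 1·0·5·1 = 0
  X**2*Z ↦ 1·0·1·5 = 0
  3*X*Y**2 ↦ 3·0·25·1 = 0
  -2*X*Y*Z ↦ -2·0·5·5 = 0
  3*X*Z**2 ↦ 3·0·1·25 = 0
  Y**2*Z ↦ 1·1·25·5 = 125
  -3*Y*Z**2 ↦ -3·1·5·25 = -375
  2*Z**3 ↦ 2·1·1·125 = 250
Sum: F(0, 5, 5) = (0) + (0) + (0) + (0) + (0) + (0) + (125) + (-375) + (250) = 0.
Reducing mod 7: 0 ≡ 0 (mod 7).
Since F(a, b, c) ≡ 0 (mod 7), P lies on the curve.


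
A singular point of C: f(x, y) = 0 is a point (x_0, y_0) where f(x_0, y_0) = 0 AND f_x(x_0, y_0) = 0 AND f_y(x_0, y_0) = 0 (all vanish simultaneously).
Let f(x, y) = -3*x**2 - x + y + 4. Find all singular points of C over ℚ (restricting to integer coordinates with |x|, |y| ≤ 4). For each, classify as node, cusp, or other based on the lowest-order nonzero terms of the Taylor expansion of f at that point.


No singular points in the scanned grid; C is smooth there.

Compute partial derivatives:
  f_x = -6*x - 1.
  f_y = 1.
f_y = 1 is a nonzero constant, so f_y never vanishes: no point (x, y) can satisfy f = f_x = f_y = 0. In particular no (x, y) ∈ {−4, ..., 4}² is singular; the curve is smooth.


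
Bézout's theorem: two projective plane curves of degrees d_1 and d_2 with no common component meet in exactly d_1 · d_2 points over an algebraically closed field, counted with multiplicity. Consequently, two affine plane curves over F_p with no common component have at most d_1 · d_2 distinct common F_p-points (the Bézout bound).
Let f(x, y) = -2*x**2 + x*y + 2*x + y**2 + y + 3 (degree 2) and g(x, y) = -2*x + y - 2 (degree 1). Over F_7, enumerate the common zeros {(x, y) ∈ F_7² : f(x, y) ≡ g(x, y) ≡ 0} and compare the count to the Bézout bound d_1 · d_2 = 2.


Common zeros: ∅; count = 0; Bézout bound = 2.

deg(f) = 2, deg(g) = 1, so Bézout bound = 2.
Scan x ∈ F_7. For each x, list the y ∈ F_7 with f(x, y) ≡ 0 and those with g(x, y) ≡ 0 (mod 7); the common zeros in that column are the intersection.
  x = 0: f ≡ 0 at y ∈ ∅; g ≡ 0 at y ∈ {2}; common: ∅.
  x = 1: f ≡ 0 at y ∈ ∅; g ≡ 0 at y ∈ {4}; common: ∅.
  x = 2: f ≡ 0 at y ∈ ∅; g ≡ 0 at y ∈ {6}; common: ∅.
  x = 3: f ≡ 0 at y ∈ ∅; g ≡ 0 at y ∈ {1}; common: ∅.
  x = 4: f ≡ 0 at y ∈ {0, 2}; g ≡ 0 at y ∈ {3}; common: ∅.
  x = 5: f ≡ 0 at y ∈ {2, 6}; g ≡ 0 at y ∈ {5}; common: ∅.
  x = 6: f ≡ 0 at y ∈ {1, 6}; g ≡ 0 at y ∈ {0}; common: ∅.
Collecting: common zeros = ∅, so the count is 0.
Comparison with the Bézout bound: 0 ≤ 2 = deg(f)·deg(g), as expected for curves with no common component (the affine F_7-count falls short of the bound because intersections may lie at infinity, over extension fields, or carry multiplicity).


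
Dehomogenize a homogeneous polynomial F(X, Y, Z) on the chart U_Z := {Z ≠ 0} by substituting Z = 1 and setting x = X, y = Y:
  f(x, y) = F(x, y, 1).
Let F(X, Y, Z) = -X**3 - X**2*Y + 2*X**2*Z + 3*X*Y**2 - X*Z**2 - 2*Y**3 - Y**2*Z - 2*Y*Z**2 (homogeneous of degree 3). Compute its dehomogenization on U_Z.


f(x, y) = -x**3 - x**2*y + 2*x**2 + 3*x*y**2 - x - 2*y**3 - y**2 - 2*y

On U_Z we set Z = 1. Each monomial c·X^i·Y^j·Z^k in F becomes c·x^i·y^j·1^k = c·x^i·y^j.
Substituting Z = 1: F(X, Y, 1) = -x**3 - x**2*y + 2*x**2 + 3*x*y**2 - x - 2*y**3 - y**2 - 2*y.
Note: deg(f) ≤ deg(F) = 3; strict inequality happens when F is divisible by Z (lost terms).


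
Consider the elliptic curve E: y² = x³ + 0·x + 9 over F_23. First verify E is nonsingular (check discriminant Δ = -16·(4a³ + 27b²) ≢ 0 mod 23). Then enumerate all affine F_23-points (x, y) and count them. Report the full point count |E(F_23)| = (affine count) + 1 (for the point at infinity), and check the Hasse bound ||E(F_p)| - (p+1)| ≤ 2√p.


Affine points = {(0, 3), (0, 20), (3, 6), (3, 17), (4, 2), (4, 21), (6, 8), (6, 15), (9, 5), (9, 18), (11, 11), (11, 12), (12, 9), (12, 14), (14, 4), (14, 19), (15, 7), (15, 16), (17, 0), (21, 1), (21, 22), (22, 10), (22, 13)}; affine count = 23; |E(F_23)| = 24.

Discriminant check: Δ ∝ 4a³ + 27b² = 4·0³ + 27·9² = 4·0 + 27·81 ≡ 2 (mod 23). Nonzero ⇒ E is nonsingular.
For each x ∈ F_23, compute rhs = x³ + 0·x + 9 mod 23, then count y ∈ F_23 with y² ≡ rhs.
  x = 0: rhs = 9, matching y values: 3, 20 (2 points).
  x = 1: rhs = 10, matching y values: none (0 points).
  x = 2: rhs = 17, matching y values: none (0 points).
  x = 3: rhs = 13, matching y values: 6, 17 (2 points).
  x = 4: rhs = 4, matching y values: 2, 21 (2 points).
  x = 5: rhs = 19, matching y values: none (0 points).
  x = 6: rhs = 18, matching y values: 8, 15 (2 points).
  x = 7: rhs = 7, matching y values: none (0 points).
  x = 8: rhs = 15, matching y values: none (0 points).
  x = 9: rhs = 2, matching y values: 5, 18 (2 points).
  x = 10: rhs = 20, matching y values: none (0 points).
  x = 11: rhs = 6, matching y values: 11, 12 (2 points).
  x = 12: rhs = 12, matching y values: 9, 14 (2 points).
  x = 13: rhs = 21, matching y values: none (0 points).
  x = 14: rhs = 16, matching y values: 4, 19 (2 points).
  x = 15: rhs = 3, matching y values: 7, 16 (2 points).
  x = 16: rhs = 11, matching y values: none (0 points).
  x = 17: rhs = 0, matching y values: 0 (1 points).
  x = 18: rhs = 22, matching y values: none (0 points).
  x = 19: rhs = 14, matching y values: none (0 points).
  x = 20: rhs = 5, matching y values: none (0 points).
  x = 21: rhs = 1, matching y values: 1, 22 (2 points).
  x = 22: rhs = 8, matching y values: 10, 13 (2 points).
Total affine count: 23.
Full point count |E(F_23)| = 23 + 1 = 24.
Hasse bound: |24 − (23+1)| = |0| = 0 ≤ 2√23 ≈ 9.5917 ✓.


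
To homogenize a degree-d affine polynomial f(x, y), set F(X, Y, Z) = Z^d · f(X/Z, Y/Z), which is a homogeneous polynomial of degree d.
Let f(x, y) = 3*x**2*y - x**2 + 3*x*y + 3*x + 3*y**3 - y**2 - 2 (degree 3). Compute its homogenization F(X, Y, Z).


F(X, Y, Z) = 3*X**2*Y - X**2*Z + 3*X*Y*Z + 3*X*Z**2 + 3*Y**3 - Y**2*Z - 2*Z**3

deg(f) = 3.
Substitute x = X/Z, y = Y/Z into f, then multiply by Z^3.
  monomial 3·x^2·y^1 ↦ 3·X^2·Y^1·Z^0.
  monomial -1·x^2·y^0 ↦ -1·X^2·Y^0·Z^1.
  monomial 3·x^1·y^1 ↦ 3·X^1·Y^1·Z^1.
  monomial 3·x^1·y^0 ↦ 3·X^1·Y^0·Z^2.
  monomial 3·x^0·y^3 ↦ 3·X^0·Y^3·Z^0.
  monomial -1·x^0·y^2 ↦ -1·X^0·Y^2·Z^1.
  monomial -2·x^0·y^0 ↦ -2·X^0·Y^0·Z^3.
Collecting: F(X, Y, Z) = 3*X**2*Y - X**2*Z + 3*X*Y*Z + 3*X*Z**2 + 3*Y**3 - Y**2*Z - 2*Z**3.


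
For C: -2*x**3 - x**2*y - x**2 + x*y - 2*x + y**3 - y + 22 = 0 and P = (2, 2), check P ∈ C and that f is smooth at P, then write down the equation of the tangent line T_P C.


Tangent line at P: -36*x + 9*y + 54 = 0.

Step 1: f(2, 2) = 0, so P lies on C.
Step 2: partial derivatives
  f_x(x, y) = -6*x**2 - 2*x*y - 2*x + y - 2, f_y(x, y) = -x**2 + x + 3*y**2 - 1.
  f_x(P) = -36, f_y(P) = 9 (gradient nonzero, so P is smooth).
Step 3: tangent line at P: -36·(x − 2) + 9·(y − 2) = 0.
Expanding: -36*x + 9*y + 54 = 0.


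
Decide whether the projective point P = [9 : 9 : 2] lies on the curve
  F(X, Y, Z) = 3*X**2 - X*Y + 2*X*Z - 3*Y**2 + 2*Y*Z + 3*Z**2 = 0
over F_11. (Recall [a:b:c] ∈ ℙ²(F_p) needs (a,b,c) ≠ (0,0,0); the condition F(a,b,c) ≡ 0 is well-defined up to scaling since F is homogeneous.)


F(9,9,2) ≡ 3 (mod 11); P is NOT on the curve.

Evaluate F(9, 9, 2) term-by-term (mod 11).
  3*X**2 ↦ 3·81·1·1 = 243
  -X*Y ↦ -1·9·9·1 = -81
  2*X*Z ↦ 2·9·1·2 = 36
  -3*Y**2 ↦ -3·1·81·1 = -243
  2*Y*Z ↦ 2·1·9·2 = 36
  3*Z**2 ↦ 3·1·1·4 = 12
Sum: F(9, 9, 2) = (243) + (-81) + (36) + (-243) + (36) + (12) = 3.
Reducing mod 11: 3 ≡ 3 (mod 11).
Since F(a, b, c) ≡ 3 ≠ 0 (mod 11), P does NOT lie on the curve.


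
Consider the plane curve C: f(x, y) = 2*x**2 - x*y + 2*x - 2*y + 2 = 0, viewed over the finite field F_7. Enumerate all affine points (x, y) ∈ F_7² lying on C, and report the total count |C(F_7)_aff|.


Affine F_7-points: {(0, 1), (1, 2), (2, 0), (3, 1), (4, 0), (6, 2)}; count = 6.

For each of the 49 pairs (x, y) ∈ F_7², evaluate f(x, y) mod 7. Record the zeros.
  x = 0: [0↦2, 1↦0, 2↦5, 3↦3, 4↦1, 5↦6, 6↦4]  zeros at y ∈ {1}
  x = 1: [0↦6, 1↦3, 2↦0, 3↦4, 4↦1, 5↦5, 6↦2]  zeros at y ∈ {2}
  x = 2: [0↦0, 1↦3, 2↦6, 3↦2, 4↦5, 5↦1, 6↦4]  zeros at y ∈ {0}
  x = 3: [0↦5, 1↦0, 2↦2, 3↦4, 4↦6, 5↦1, 6↦3]  zeros at y ∈ {1}
  x = 4: [0↦0, 1↦1, 2↦2, 3↦3, 4↦4, 5↦5, 6↦6]  zeros at y ∈ {0}
  x = 5: [0↦6, 1↦6, 2↦6, 3↦6, 4↦6, 5↦6, 6↦6]  zeros at y ∈ ∅
  x = 6: [0↦2, 1↦1, 2↦0, 3↦6, 4↦5, 5↦4, 6↦3]  zeros at y ∈ {2}
Collecting zeros: affine points = {(0, 1), (1, 2), (2, 0), (3, 1), (4, 0), (6, 2)}.
Total count |C(F_7)_aff| = 6.


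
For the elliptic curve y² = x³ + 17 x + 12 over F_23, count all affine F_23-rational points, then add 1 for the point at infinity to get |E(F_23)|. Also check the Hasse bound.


Affine points = {(0, 9), (0, 14), (2, 10), (2, 13), (4, 11), (4, 12), (6, 10), (6, 13), (8, 4), (8, 19), (10, 3), (10, 20), (11, 9), (11, 14), (12, 9), (12, 14), (14, 2), (14, 21), (15, 10), (15, 13), (17, 4), (17, 19), (18, 3), (18, 20), (19, 8), (19, 15), (20, 7), (20, 16), (21, 4), (21, 19)}; affine count = 30; |E(F_23)| = 31.

Discriminant check: Δ ∝ 4a³ + 27b² = 4·17³ + 27·12² = 4·4913 + 27·144 ≡ 11 (mod 23). Nonzero ⇒ E is nonsingular.
For each x ∈ F_23, compute rhs = x³ + 17·x + 12 mod 23, then count y ∈ F_23 with y² ≡ rhs.
  x = 0: rhs = 12, matching y values: 9, 14 (2 points).
  x = 1: rhs = 7, matching y values: none (0 points).
  x = 2: rhs = 8, matching y values: 10, 13 (2 points).
  x = 3: rhs = 21, matching y values: none (0 points).
  x = 4: rhs = 6, matching y values: 11, 12 (2 points).
  x = 5: rhs = 15, matching y values: none (0 points).
  x = 6: rhs = 8, matching y values: 10, 13 (2 points).
  x = 7: rhs = 14, matching y values: none (0 points).
  x = 8: rhs = 16, matching y values: 4, 19 (2 points).
  x = 9: rhs = 20, matching y values: none (0 points).
  x = 10: rhs = 9, matching y values: 3, 20 (2 points).
  x = 11: rhs = 12, matching y values: 9, 14 (2 points).
  x = 12: rhs = 12, matching y values: 9, 14 (2 points).
  x = 13: rhs = 15, matching y values: none (0 points).
  x = 14: rhs = 4, matching y values: 2, 21 (2 points).
  x = 15: rhs = 8, matching y values: 10, 13 (2 points).
  x = 16: rhs = 10, matching y values: none (0 points).
  x = 17: rhs = 16, matching y values: 4, 19 (2 points).
  x = 18: rhs = 9, matching y values: 3, 20 (2 points).
  x = 19: rhs = 18, matching y values: 8, 15 (2 points).
  x = 20: rhs = 3, matching y values: 7, 16 (2 points).
  x = 21: rhs = 16, matching y values: 4, 19 (2 points).
  x = 22: rhs = 17, matching y values: none (0 points).
Total affine count: 30.
Full point count |E(F_23)| = 30 + 1 = 31.
Hasse bound: |31 − (23+1)| = |7| = 7 ≤ 2√23 ≈ 9.5917 ✓.


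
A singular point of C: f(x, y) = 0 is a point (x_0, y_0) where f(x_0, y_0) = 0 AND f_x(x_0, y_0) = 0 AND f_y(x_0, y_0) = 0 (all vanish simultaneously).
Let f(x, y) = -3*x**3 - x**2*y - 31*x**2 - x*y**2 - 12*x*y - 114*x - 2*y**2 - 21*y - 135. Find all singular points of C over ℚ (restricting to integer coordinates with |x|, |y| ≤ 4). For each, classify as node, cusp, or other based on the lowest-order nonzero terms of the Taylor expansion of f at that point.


Singular points: {(-3, -3)}; classification: node.

Compute partial derivatives:
  f_x = -9*x**2 - 2*x*y - 62*x - y**2 - 12*y - 114.
  f_y = -x**2 - 2*x*y - 12*x - 4*y - 21.
Scan x_0 ∈ {−4, ..., 4}. For each x_0, f_y(x_0, y) is a polynomial in y; find its integer roots y ∈ {−4, ..., 4}, then test f_x and f at those candidates.
  x = -4: f_y(-4, y) = 4*y + 11; no integer root y with |y| ≤ 4.
  x = -3: f_y(-3, y) = 2*y + 6; vanishes at y ∈ {-3}. (-3, -3): f_x = 0, f = 0 — SINGULAR.
  x = -2: f_y(-2, y) = -1; no integer root y with |y| ≤ 4.
  x = -1: f_y(-1, y) = -2*y - 10; no integer root y with |y| ≤ 4.
  x = 0: f_y(0, y) = -4*y - 21; no integer root y with |y| ≤ 4.
  x = 1: f_y(1, y) = -6*y - 34; no integer root y with |y| ≤ 4.
  x = 2: f_y(2, y) = -8*y - 49; no integer root y with |y| ≤ 4.
  x = 3: f_y(3, y) = -10*y - 66; no integer root y with |y| ≤ 4.
  x = 4: f_y(4, y) = -12*y - 85; no integer root y with |y| ≤ 4.
Only singular point on the grid: (-3, -3).
Classify: substitute x = -3 + u, y = -3 + v and expand: f = -3*u**3 - u**2*v - u**2 - u*v**2 + v**2.
No constant or linear terms (consistent with a singular point). Quadratic part: -u**2 + v**2. Cubic part: -3*u**3 - u**2*v - u*v**2.
The quadratic part v**2 - u**2 = (v − u)(v + u) splits into two distinct linear factors, so there are two distinct tangent lines y − -3 = ±(x − -3) — this is a node (ordinary double point).
Classification: node.


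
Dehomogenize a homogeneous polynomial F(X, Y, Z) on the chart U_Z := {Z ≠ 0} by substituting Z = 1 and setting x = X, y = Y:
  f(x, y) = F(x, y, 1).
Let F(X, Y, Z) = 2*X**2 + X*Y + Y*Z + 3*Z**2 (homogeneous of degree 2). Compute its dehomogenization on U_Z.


f(x, y) = 2*x**2 + x*y + y + 3

On U_Z we set Z = 1. Each monomial c·X^i·Y^j·Z^k in F becomes c·x^i·y^j·1^k = c·x^i·y^j.
Substituting Z = 1: F(X, Y, 1) = 2*x**2 + x*y + y + 3.
Note: deg(f) ≤ deg(F) = 2; strict inequality happens when F is divisible by Z (lost terms).


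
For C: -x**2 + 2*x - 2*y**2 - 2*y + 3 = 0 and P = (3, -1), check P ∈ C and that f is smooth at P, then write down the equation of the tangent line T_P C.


Tangent line at P: -4*x + 2*y + 14 = 0.

Step 1: f(3, -1) = 0, so P lies on C.
Step 2: partial derivatives
  f_x(x, y) = 2 - 2*x, f_y(x, y) = -4*y - 2.
  f_x(P) = -4, f_y(P) = 2 (gradient nonzero, so P is smooth).
Step 3: tangent line at P: -4·(x − 3) + 2·(y − -1) = 0.
Expanding: -4*x + 2*y + 14 = 0.


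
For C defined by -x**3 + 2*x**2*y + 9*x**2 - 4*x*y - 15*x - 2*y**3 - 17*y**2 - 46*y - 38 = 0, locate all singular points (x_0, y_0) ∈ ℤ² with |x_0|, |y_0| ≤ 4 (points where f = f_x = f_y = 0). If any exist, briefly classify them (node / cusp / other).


Singular points: {(1, -3)}; classification: cusp.

Compute partial derivatives:
  f_x = -3*x**2 + 4*x*y + 18*x - 4*y - 15.
  f_y = 2*x**2 - 4*x - 6*y**2 - 34*y - 46.
Scan x_0 ∈ {−4, ..., 4}. For each x_0, f_y(x_0, y) is a polynomial in y; find its integer roots y ∈ {−4, ..., 4}, then test f_x and f at those candidates.
  x = -4: f_y(-4, y) = -6*y**2 - 34*y + 2; no integer root y with |y| ≤ 4.
  x = -3: f_y(-3, y) = -6*y**2 - 34*y - 16; no integer root y with |y| ≤ 4.
  x = -2: f_y(-2, y) = -6*y**2 - 34*y - 30; no integer root y with |y| ≤ 4.
  x = -1: f_y(-1, y) = -6*y**2 - 34*y - 40; vanishes at y ∈ {-4}. (-1, -4): f_x = -4 ≠ 0.
  x = 0: f_y(0, y) = -6*y**2 - 34*y - 46; no integer root y with |y| ≤ 4.
  x = 1: f_y(1, y) = -6*y**2 - 34*y - 48; vanishes at y ∈ {-3}. (1, -3): f_x = 0, f = 0 — SINGULAR.
  x = 2: f_y(2, y) = -6*y**2 - 34*y - 46; no integer root y with |y| ≤ 4.
  x = 3: f_y(3, y) = -6*y**2 - 34*y - 40; vanishes at y ∈ {-4}. (3, -4): f_x = -20 ≠ 0.
  x = 4: f_y(4, y) = -6*y**2 - 34*y - 30; no integer root y with |y| ≤ 4.
Only singular point on the grid: (1, -3).
Classify: substitute x = 1 + u, y = -3 + v and expand: f = -u**3 + 2*u**2*v - 2*v**3 + v**2.
No constant or linear terms (consistent with a singular point). Quadratic part: v**2. Cubic part: -u**3 + 2*u**2*v - 2*v**3.
The quadratic part v**2 is a perfect square, so there is a single (double) tangent line v = 0, i.e. y = -3. Restricting the cubic part to that line (v = 0) leaves -u**3 ≠ 0, so f is not divisible by v and the branch is v² ≈ u**3 to lowest order — this is a cusp.
Classification: cusp.


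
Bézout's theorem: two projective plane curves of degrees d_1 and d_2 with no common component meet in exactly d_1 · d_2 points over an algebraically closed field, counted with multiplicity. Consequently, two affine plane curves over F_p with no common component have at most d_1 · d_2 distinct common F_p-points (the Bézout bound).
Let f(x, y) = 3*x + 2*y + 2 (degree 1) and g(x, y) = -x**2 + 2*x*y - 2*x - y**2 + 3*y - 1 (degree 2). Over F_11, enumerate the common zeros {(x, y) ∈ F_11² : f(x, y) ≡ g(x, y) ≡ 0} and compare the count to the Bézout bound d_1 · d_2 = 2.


Common zeros: ∅; count = 0; Bézout bound = 2.

deg(f) = 1, deg(g) = 2, so Bézout bound = 2.
Scan x ∈ F_11. For each x, list the y ∈ F_11 with f(x, y) ≡ 0 and those with g(x, y) ≡ 0 (mod 11); the common zeros in that column are the intersection.
  x = 0: f ≡ 0 at y ∈ {10}; g ≡ 0 at y ∈ {5, 9}; common: ∅.
  x = 1: f ≡ 0 at y ∈ {3}; g ≡ 0 at y ∈ {1, 4}; common: ∅.
  x = 2: f ≡ 0 at y ∈ {7}; g ≡ 0 at y ∈ ∅; common: ∅.
  x = 3: f ≡ 0 at y ∈ {0}; g ≡ 0 at y ∈ ∅; common: ∅.
  x = 4: f ≡ 0 at y ∈ {4}; g ≡ 0 at y ∈ ∅; common: ∅.
  x = 5: f ≡ 0 at y ∈ {8}; g ≡ 0 at y ∈ {4, 9}; common: ∅.
  x = 6: f ≡ 0 at y ∈ {1}; g ≡ 0 at y ∈ ∅; common: ∅.
  x = 7: f ≡ 0 at y ∈ {5}; g ≡ 0 at y ∈ {3}; common: ∅.
  x = 8: f ≡ 0 at y ∈ {9}; g ≡ 0 at y ∈ {3, 5}; common: ∅.
  x = 9: f ≡ 0 at y ∈ {2}; g ≡ 0 at y ∈ ∅; common: ∅.
  x = 10: f ≡ 0 at y ∈ {6}; g ≡ 0 at y ∈ {0, 1}; common: ∅.
Collecting: common zeros = ∅, so the count is 0.
Comparison with the Bézout bound: 0 ≤ 2 = deg(f)·deg(g), as expected for curves with no common component (the affine F_11-count falls short of the bound because intersections may lie at infinity, over extension fields, or carry multiplicity).


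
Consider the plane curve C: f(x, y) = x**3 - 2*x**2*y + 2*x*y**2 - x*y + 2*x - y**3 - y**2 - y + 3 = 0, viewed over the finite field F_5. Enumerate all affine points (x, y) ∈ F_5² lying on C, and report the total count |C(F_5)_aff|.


Affine F_5-points: {(0, 1), (2, 0), (2, 4), (4, 0), (4, 3), (4, 4)}; count = 6.

For each of the 25 pairs (x, y) ∈ F_5², evaluate f(x, y) mod 5. Record the zeros.
  x = 0: [0↦3, 1↦0, 2↦4, 3↦4, 4↦4]  zeros at y ∈ {1}
  x = 1: [0↦1, 1↦2, 2↦4, 3↦1, 4↦2]  zeros at y ∈ ∅
  x = 2: [0↦0, 1↦1, 2↦2, 3↦2, 4↦0]  zeros at y ∈ {0, 4}
  x = 3: [0↦1, 1↦3, 2↦4, 3↦3, 4↦4]  zeros at y ∈ ∅
  x = 4: [0↦0, 1↦4, 2↦1, 3↦0, 4↦0]  zeros at y ∈ {0, 3, 4}
Collecting zeros: affine points = {(0, 1), (2, 0), (2, 4), (4, 0), (4, 3), (4, 4)}.
Total count |C(F_5)_aff| = 6.


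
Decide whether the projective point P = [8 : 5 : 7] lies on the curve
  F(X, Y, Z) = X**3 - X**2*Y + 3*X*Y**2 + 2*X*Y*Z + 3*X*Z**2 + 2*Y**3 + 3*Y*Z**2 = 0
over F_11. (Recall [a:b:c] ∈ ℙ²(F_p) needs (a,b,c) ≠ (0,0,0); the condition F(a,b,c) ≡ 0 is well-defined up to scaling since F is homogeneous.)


F(8,5,7) ≡ 4 (mod 11); P is NOT on the curve.

Evaluate F(8, 5, 7) term-by-term (mod 11).
  X**3 ↦ 1·512·1·1 = 512
  -X**2*Y ↦ -1·64·5·1 = -320
  3*X*Y**2 ↦ 3·8·25·1 = 600
  2*X*Y*Z ↦ 2·8·5·7 = 560
  3*X*Z**2 ↦ 3·8·1·49 = 1176
  2*Y**3 ↦ 2·1·125·1 = 250
  3*Y*Z**2 ↦ 3·1·5·49 = 735
Sum: F(8, 5, 7) = (512) + (-320) + (600) + (560) + (1176) + (250) + (735) = 3513.
Reducing mod 11: 3513 ≡ 4 (mod 11).
Since F(a, b, c) ≡ 4 ≠ 0 (mod 11), P does NOT lie on the curve.


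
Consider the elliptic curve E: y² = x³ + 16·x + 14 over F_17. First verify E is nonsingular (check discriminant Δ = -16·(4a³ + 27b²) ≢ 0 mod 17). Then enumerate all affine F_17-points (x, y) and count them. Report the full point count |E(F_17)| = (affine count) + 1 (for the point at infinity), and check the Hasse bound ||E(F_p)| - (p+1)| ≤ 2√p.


Affine points = {(3, 2), (3, 15), (5, 7), (5, 10), (8, 5), (8, 12), (10, 1), (10, 16), (11, 5), (11, 12), (12, 8), (12, 9), (15, 5), (15, 12)}; affine count = 14; |E(F_17)| = 15.

Discriminant check: Δ ∝ 4a³ + 27b² = 4·16³ + 27·14² = 4·4096 + 27·196 ≡ 1 (mod 17). Nonzero ⇒ E is nonsingular.
For each x ∈ F_17, compute rhs = x³ + 16·x + 14 mod 17, then count y ∈ F_17 with y² ≡ rhs.
  x = 0: rhs = 14, matching y values: none (0 points).
  x = 1: rhs = 14, matching y values: none (0 points).
  x = 2: rhs = 3, matching y values: none (0 points).
  x = 3: rhs = 4, matching y values: 2, 15 (2 points).
  x = 4: rhs = 6, matching y values: none (0 points).
  x = 5: rhs = 15, matching y values: 7, 10 (2 points).
  x = 6: rhs = 3, matching y values: none (0 points).
  x = 7: rhs = 10, matching y values: none (0 points).
  x = 8: rhs = 8, matching y values: 5, 12 (2 points).
  x = 9: rhs = 3, matching y values: none (0 points).
  x = 10: rhs = 1, matching y values: 1, 16 (2 points).
  x = 11: rhs = 8, matching y values: 5, 12 (2 points).
  x = 12: rhs = 13, matching y values: 8, 9 (2 points).
  x = 13: rhs = 5, matching y values: none (0 points).
  x = 14: rhs = 7, matching y values: none (0 points).
  x = 15: rhs = 8, matching y values: 5, 12 (2 points).
  x = 16: rhs = 14, matching y values: none (0 points).
Total affine count: 14.
Full point count |E(F_17)| = 14 + 1 = 15.
Hasse bound: |15 − (17+1)| = |-3| = 3 ≤ 2√17 ≈ 8.2462 ✓.


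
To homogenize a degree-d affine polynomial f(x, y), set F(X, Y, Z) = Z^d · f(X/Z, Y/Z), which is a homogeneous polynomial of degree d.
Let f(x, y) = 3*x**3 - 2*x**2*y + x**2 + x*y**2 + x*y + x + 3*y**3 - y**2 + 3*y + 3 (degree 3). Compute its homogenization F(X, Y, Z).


F(X, Y, Z) = 3*X**3 - 2*X**2*Y + X**2*Z + X*Y**2 + X*Y*Z + X*Z**2 + 3*Y**3 - Y**2*Z + 3*Y*Z**2 + 3*Z**3

deg(f) = 3.
Substitute x = X/Z, y = Y/Z into f, then multiply by Z^3.
  monomial 3·x^3·y^0 ↦ 3·X^3·Y^0·Z^0.
  monomial -2·x^2·y^1 ↦ -2·X^2·Y^1·Z^0.
  monomial 1·x^2·y^0 ↦ 1·X^2·Y^0·Z^1.
  monomial 1·x^1·y^2 ↦ 1·X^1·Y^2·Z^0.
  monomial 1·x^1·y^1 ↦ 1·X^1·Y^1·Z^1.
  monomial 1·x^1·y^0 ↦ 1·X^1·Y^0·Z^2.
  monomial 3·x^0·y^3 ↦ 3·X^0·Y^3·Z^0.
  monomial -1·x^0·y^2 ↦ -1·X^0·Y^2·Z^1.
  monomial 3·x^0·y^1 ↦ 3·X^0·Y^1·Z^2.
  monomial 3·x^0·y^0 ↦ 3·X^0·Y^0·Z^3.
Collecting: F(X, Y, Z) = 3*X**3 - 2*X**2*Y + X**2*Z + X*Y**2 + X*Y*Z + X*Z**2 + 3*Y**3 - Y**2*Z + 3*Y*Z**2 + 3*Z**3.


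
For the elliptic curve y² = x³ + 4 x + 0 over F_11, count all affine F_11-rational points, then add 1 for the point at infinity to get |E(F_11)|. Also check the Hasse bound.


Affine points = {(0, 0), (1, 4), (1, 7), (2, 4), (2, 7), (4, 5), (4, 6), (6, 3), (6, 8), (8, 4), (8, 7)}; affine count = 11; |E(F_11)| = 12.

Discriminant check: Δ ∝ 4a³ + 27b² = 4·4³ + 27·0² = 4·64 + 27·0 ≡ 3 (mod 11). Nonzero ⇒ E is nonsingular.
For each x ∈ F_11, compute rhs = x³ + 4·x + 0 mod 11, then count y ∈ F_11 with y² ≡ rhs.
  x = 0: rhs = 0, matching y values: 0 (1 points).
  x = 1: rhs = 5, matching y values: 4, 7 (2 points).
  x = 2: rhs = 5, matching y values: 4, 7 (2 points).
  x = 3: rhs = 6, matching y values: none (0 points).
  x = 4: rhs = 3, matching y values: 5, 6 (2 points).
  x = 5: rhs = 2, matching y values: none (0 points).
  x = 6: rhs = 9, matching y values: 3, 8 (2 points).
  x = 7: rhs = 8, matching y values: none (0 points).
  x = 8: rhs = 5, matching y values: 4, 7 (2 points).
  x = 9: rhs = 6, matching y values: none (0 points).
  x = 10: rhs = 6, matching y values: none (0 points).
Total affine count: 11.
Full point count |E(F_11)| = 11 + 1 = 12.
Hasse bound: |12 − (11+1)| = |0| = 0 ≤ 2√11 ≈ 6.6332 ✓.


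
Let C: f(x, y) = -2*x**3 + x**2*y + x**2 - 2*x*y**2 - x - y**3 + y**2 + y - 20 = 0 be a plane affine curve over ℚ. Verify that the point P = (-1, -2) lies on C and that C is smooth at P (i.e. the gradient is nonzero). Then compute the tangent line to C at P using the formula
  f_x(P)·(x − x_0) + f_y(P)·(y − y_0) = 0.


Tangent line at P: -13*x - 22*y - 57 = 0.

Step 1: f(-1, -2) = 0, so P lies on C.
Step 2: partial derivatives
  f_x(x, y) = -6*x**2 + 2*x*y + 2*x - 2*y**2 - 1, f_y(x, y) = x**2 - 4*x*y - 3*y**2 + 2*y + 1.
  f_x(P) = -13, f_y(P) = -22 (gradient nonzero, so P is smooth).
Step 3: tangent line at P: -13·(x − -1) + -22·(y − -2) = 0.
Expanding: -13*x - 22*y - 57 = 0.


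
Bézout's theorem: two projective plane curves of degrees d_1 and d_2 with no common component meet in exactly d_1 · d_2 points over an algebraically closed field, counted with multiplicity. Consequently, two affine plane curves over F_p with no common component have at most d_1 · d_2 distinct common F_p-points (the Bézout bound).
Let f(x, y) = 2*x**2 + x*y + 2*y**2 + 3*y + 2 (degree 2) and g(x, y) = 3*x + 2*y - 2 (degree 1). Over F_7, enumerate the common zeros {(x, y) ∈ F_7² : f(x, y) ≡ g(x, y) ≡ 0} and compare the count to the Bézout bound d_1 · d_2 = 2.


Common zeros: {(0, 1), (4, 2)}; count = 2; Bézout bound = 2.

deg(f) = 2, deg(g) = 1, so Bézout bound = 2.
Scan x ∈ F_7. For each x, list the y ∈ F_7 with f(x, y) ≡ 0 and those with g(x, y) ≡ 0 (mod 7); the common zeros in that column are the intersection.
  x = 0: f ≡ 0 at y ∈ {1}; g ≡ 0 at y ∈ {1}; common: {1}.
  x = 1: f ≡ 0 at y ∈ ∅; g ≡ 0 at y ∈ {3}; common: ∅.
  x = 2: f ≡ 0 at y ∈ {2, 6}; g ≡ 0 at y ∈ {5}; common: ∅.
  x = 3: f ≡ 0 at y ∈ {1, 3}; g ≡ 0 at y ∈ {0}; common: ∅.
  x = 4: f ≡ 0 at y ∈ {2, 5}; g ≡ 0 at y ∈ {2}; common: {2}.
  x = 5: f ≡ 0 at y ∈ ∅; g ≡ 0 at y ∈ {4}; common: ∅.
  x = 6: f ≡ 0 at y ∈ {3}; g ≡ 0 at y ∈ {6}; common: ∅.
Collecting: common zeros = {(0, 1), (4, 2)}, so the count is 2.
Comparison with the Bézout bound: 2 ≤ 2 = deg(f)·deg(g), as expected for curves with no common component (the bound is attained).


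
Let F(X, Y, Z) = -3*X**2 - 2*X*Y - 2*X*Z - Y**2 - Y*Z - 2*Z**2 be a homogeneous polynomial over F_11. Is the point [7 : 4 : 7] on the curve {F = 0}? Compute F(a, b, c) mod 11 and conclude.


F(7,4,7) ≡ 8 (mod 11); P is NOT on the curve.

Evaluate F(7, 4, 7) term-by-term (mod 11).
  -3*X**2 ↦ -3·49·1·1 = -147
  -2*X*Y ↦ -2·7·4·1 = -56
  -2*X*Z ↦ -2·7·1·7 = -98
  -Y**2 ↦ -1·1·16·1 = -16
  -Y*Z ↦ -1·1·4·7 = -28
  -2*Z**2 ↦ -2·1·1·49 = -98
Sum: F(7, 4, 7) = (-147) + (-56) + (-98) + (-16) + (-28) + (-98) = -443.
Reducing mod 11: -443 ≡ 8 (mod 11).
Since F(a, b, c) ≡ 8 ≠ 0 (mod 11), P does NOT lie on the curve.


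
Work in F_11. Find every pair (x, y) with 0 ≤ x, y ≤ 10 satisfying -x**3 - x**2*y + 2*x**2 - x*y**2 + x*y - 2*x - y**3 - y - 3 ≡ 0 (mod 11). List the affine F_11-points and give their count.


Affine F_11-points: {(0, 3), (1, 4), (2, 8), (3, 5), (4, 10), (5, 0), (6, 2), (9, 1)}; count = 8.

For each of the 121 pairs (x, y) ∈ F_11², evaluate f(x, y) mod 11. Record the zeros.
  x = 0: [0↦8, 1↦6, 2↦9, 3↦0, 4↦6, 5↦10, 6↦6, 7↦10, 8↦5, 9↦7, 10↦10]  zeros at y ∈ {3}
  x = 1: [0↦7, 1↦4, 2↦4, 3↦1, 4↦0, 5↦6, 6↦2, 7↦4, 8↦6, 9↦2, 10↦8]  zeros at y ∈ {4}
  x = 2: [0↦4, 1↦9, 2↦4, 3↦5, 4↦6, 5↦1, 6↦6, 7↦4, 8↦0, 9↦10, 10↦6]  zeros at y ∈ {8}
  x = 3: [0↦4, 1↦4, 2↦3, 3↦6, 4↦7, 5↦0, 6↦1, 7↦4, 8↦3, 9↦3, 10↦9]  zeros at y ∈ {5}
  x = 4: [0↦1, 1↦5, 2↦6, 3↦9, 4↦8, 5↦8, 6↦3, 7↦9, 8↦9, 9↦8, 10↦0]  zeros at y ∈ {10}
  x = 5: [0↦0, 1↦6, 2↦7, 3↦8, 4↦3, 5↦8, 6↦6, 7↦2, 8↦1, 9↦8, 10↦6]  zeros at y ∈ {0}
  x = 6: [0↦6, 1↦1, 2↦0, 3↦8, 4↦8, 5↦5, 6↦4, 7↦10, 8↦6, 9↦8, 10↦10]  zeros at y ∈ {2}
  x = 7: [0↦2, 1↦6, 2↦1, 3↦3, 4↦6, 5↦4, 6↦2, 7↦5, 8↦7, 9↦2, 10↦6]  zeros at y ∈ ∅
  x = 8: [0↦4, 1↦4, 2↦4, 3↦9, 4↦2, 5↦10, 6↦5, 7↦3, 8↦9, 9↦6, 10↦10]  zeros at y ∈ ∅
  x = 9: [0↦6, 1↦0, 2↦3, 3↦9, 4↦1, 5↦6, 6↦7, 7↦9, 8↦6, 9↦3, 10↦5]  zeros at y ∈ {1}
  x = 10: [0↦2, 1↦10, 2↦3, 3↦8, 4↦8, 5↦8, 6↦2, 7↦6, 8↦3, 9↦9, 10↦7]  zeros at y ∈ ∅
Collecting zeros: affine points = {(0, 3), (1, 4), (2, 8), (3, 5), (4, 10), (5, 0), (6, 2), (9, 1)}.
Total count |C(F_11)_aff| = 8.


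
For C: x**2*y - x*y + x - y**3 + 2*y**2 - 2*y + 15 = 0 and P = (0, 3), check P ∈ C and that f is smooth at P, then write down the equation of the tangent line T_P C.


Tangent line at P: -2*x - 17*y + 51 = 0.

Step 1: f(0, 3) = 0, so P lies on C.
Step 2: partial derivatives
  f_x(x, y) = 2*x*y - y + 1, f_y(x, y) = x**2 - x - 3*y**2 + 4*y - 2.
  f_x(P) = -2, f_y(P) = -17 (gradient nonzero, so P is smooth).
Step 3: tangent line at P: -2·(x − 0) + -17·(y − 3) = 0.
Expanding: -2*x - 17*y + 51 = 0.


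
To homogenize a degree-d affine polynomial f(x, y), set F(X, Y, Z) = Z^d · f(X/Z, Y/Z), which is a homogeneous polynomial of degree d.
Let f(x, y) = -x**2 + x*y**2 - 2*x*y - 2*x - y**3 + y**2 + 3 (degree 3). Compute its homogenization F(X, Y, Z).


F(X, Y, Z) = -X**2*Z + X*Y**2 - 2*X*Y*Z - 2*X*Z**2 - Y**3 + Y**2*Z + 3*Z**3

deg(f) = 3.
Substitute x = X/Z, y = Y/Z into f, then multiply by Z^3.
  monomial -1·x^2·y^0 ↦ -1·X^2·Y^0·Z^1.
  monomial 1·x^1·y^2 ↦ 1·X^1·Y^2·Z^0.
  monomial -2·x^1·y^1 ↦ -2·X^1·Y^1·Z^1.
  monomial -2·x^1·y^0 ↦ -2·X^1·Y^0·Z^2.
  monomial -1·x^0·y^3 ↦ -1·X^0·Y^3·Z^0.
  monomial 1·x^0·y^2 ↦ 1·X^0·Y^2·Z^1.
  monomial 3·x^0·y^0 ↦ 3·X^0·Y^0·Z^3.
Collecting: F(X, Y, Z) = -X**2*Z + X*Y**2 - 2*X*Y*Z - 2*X*Z**2 - Y**3 + Y**2*Z + 3*Z**3.


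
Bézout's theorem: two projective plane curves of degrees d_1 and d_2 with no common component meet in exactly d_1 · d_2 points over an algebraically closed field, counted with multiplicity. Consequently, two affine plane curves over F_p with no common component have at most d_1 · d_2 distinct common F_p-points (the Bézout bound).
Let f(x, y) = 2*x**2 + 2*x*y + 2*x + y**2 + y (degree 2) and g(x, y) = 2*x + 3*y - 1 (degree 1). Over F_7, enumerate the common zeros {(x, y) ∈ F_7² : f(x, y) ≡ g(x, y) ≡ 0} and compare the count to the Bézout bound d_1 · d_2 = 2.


Common zeros: {(1, 2), (6, 1)}; count = 2; Bézout bound = 2.

deg(f) = 2, deg(g) = 1, so Bézout bound = 2.
Scan x ∈ F_7. For each x, list the y ∈ F_7 with f(x, y) ≡ 0 and those with g(x, y) ≡ 0 (mod 7); the common zeros in that column are the intersection.
  x = 0: f ≡ 0 at y ∈ {0, 6}; g ≡ 0 at y ∈ {5}; common: ∅.
  x = 1: f ≡ 0 at y ∈ {2}; g ≡ 0 at y ∈ {2}; common: {2}.
  x = 2: f ≡ 0 at y ∈ ∅; g ≡ 0 at y ∈ {6}; common: ∅.
  x = 3: f ≡ 0 at y ∈ {2, 5}; g ≡ 0 at y ∈ {3}; common: ∅.
  x = 4: f ≡ 0 at y ∈ ∅; g ≡ 0 at y ∈ {0}; common: ∅.
  x = 5: f ≡ 0 at y ∈ {5}; g ≡ 0 at y ∈ {4}; common: ∅.
  x = 6: f ≡ 0 at y ∈ {0, 1}; g ≡ 0 at y ∈ {1}; common: {1}.
Collecting: common zeros = {(1, 2), (6, 1)}, so the count is 2.
Comparison with the Bézout bound: 2 ≤ 2 = deg(f)·deg(g), as expected for curves with no common component (the bound is attained).


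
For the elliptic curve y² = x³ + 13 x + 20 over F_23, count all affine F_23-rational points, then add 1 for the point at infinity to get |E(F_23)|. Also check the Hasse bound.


Affine points = {(2, 10), (2, 13), (5, 7), (5, 16), (10, 0), (12, 8), (12, 15), (14, 5), (14, 18), (15, 5), (15, 18), (16, 0), (17, 5), (17, 18), (20, 0), (21, 3), (21, 20), (22, 11), (22, 12)}; affine count = 19; |E(F_23)| = 20.

Discriminant check: Δ ∝ 4a³ + 27b² = 4·13³ + 27·20² = 4·2197 + 27·400 ≡ 15 (mod 23). Nonzero ⇒ E is nonsingular.
For each x ∈ F_23, compute rhs = x³ + 13·x + 20 mod 23, then count y ∈ F_23 with y² ≡ rhs.
  x = 0: rhs = 20, matching y values: none (0 points).
  x = 1: rhs = 11, matching y values: none (0 points).
  x = 2: rhs = 8, matching y values: 10, 13 (2 points).
  x = 3: rhs = 17, matching y values: none (0 points).
  x = 4: rhs = 21, matching y values: none (0 points).
  x = 5: rhs = 3, matching y values: 7, 16 (2 points).
  x = 6: rhs = 15, matching y values: none (0 points).
  x = 7: rhs = 17, matching y values: none (0 points).
  x = 8: rhs = 15, matching y values: none (0 points).
  x = 9: rhs = 15, matching y values: none (0 points).
  x = 10: rhs = 0, matching y values: 0 (1 points).
  x = 11: rhs = 22, matching y values: none (0 points).
  x = 12: rhs = 18, matching y values: 8, 15 (2 points).
  x = 13: rhs = 17, matching y values: none (0 points).
  x = 14: rhs = 2, matching y values: 5, 18 (2 points).
  x = 15: rhs = 2, matching y values: 5, 18 (2 points).
  x = 16: rhs = 0, matching y values: 0 (1 points).
  x = 17: rhs = 2, matching y values: 5, 18 (2 points).
  x = 18: rhs = 14, matching y values: none (0 points).
  x = 19: rhs = 19, matching y values: none (0 points).
  x = 20: rhs = 0, matching y values: 0 (1 points).
  x = 21: rhs = 9, matching y values: 3, 20 (2 points).
  x = 22: rhs = 6, matching y values: 11, 12 (2 points).
Total affine count: 19.
Full point count |E(F_23)| = 19 + 1 = 20.
Hasse bound: |20 − (23+1)| = |-4| = 4 ≤ 2√23 ≈ 9.5917 ✓.
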